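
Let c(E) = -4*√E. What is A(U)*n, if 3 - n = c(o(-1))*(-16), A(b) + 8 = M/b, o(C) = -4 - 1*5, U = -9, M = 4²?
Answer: -88/3 + 5632*I/3 ≈ -29.333 + 1877.3*I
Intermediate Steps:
M = 16
o(C) = -9 (o(C) = -4 - 5 = -9)
A(b) = -8 + 16/b
n = 3 - 192*I (n = 3 - (-12*I)*(-16) = 3 - 192*I ≈ 3.0 - 192.0*I)
A(U)*n = (-8 + 16/(-9))*(3 - 192*I) = (-8 + 16*(-⅑))*(3 - 192*I) = (-8 - 16/9)*(3 - 192*I) = -88*(3 - 192*I)/9 = -88/3 + 5632*I/3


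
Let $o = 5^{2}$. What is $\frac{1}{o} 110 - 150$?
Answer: $- \frac{728}{5} \approx -145.6$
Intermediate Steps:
$o = 25$
$\frac{1}{o} 110 - 150 = \frac{1}{25} \cdot 110 - 150 = \frac{22}{5} - 150 = - \frac{728}{5}$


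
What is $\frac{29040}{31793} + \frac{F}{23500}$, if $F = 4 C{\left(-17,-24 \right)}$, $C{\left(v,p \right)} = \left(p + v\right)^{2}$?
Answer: $\frac{224054033}{186783875} \approx 1.1995$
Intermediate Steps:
$F = 6724$ ($F = 4 \left(-24 - 17\right)^{2} = 4 \left(-41\right)^{2} = 4 \cdot 1681 = 6724$)
$\frac{29040}{31793} + \frac{F}{23500} = \frac{29040}{31793} + \frac{6724}{23500} = 29040 \cdot \frac{1}{31793} + 6724 \cdot \frac{1}{23500} = \frac{29040}{31793} + \frac{1681}{5875} = \frac{224054033}{186783875}$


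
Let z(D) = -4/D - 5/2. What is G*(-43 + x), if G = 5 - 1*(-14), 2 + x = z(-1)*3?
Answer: -1539/2 ≈ -769.50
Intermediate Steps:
z(D) = -5/2 - 4/D (z(D) = -4/D - 5*½ = -4/D - 5/2 = -5/2 - 4/D)
x = 5/2 (x = -2 + (-5/2 - 4/(-1))*3 = -2 + (-5/2 - 4*(-1))*3 = -2 + (-5/2 + 4)*3 = -2 + (3/2)*3 = -2 + 9/2 = 5/2 ≈ 2.5000)
G = 19 (G = 5 + 14 = 19)
G*(-43 + x) = 19*(-43 + 5/2) = 19*(-81/2) = -1539/2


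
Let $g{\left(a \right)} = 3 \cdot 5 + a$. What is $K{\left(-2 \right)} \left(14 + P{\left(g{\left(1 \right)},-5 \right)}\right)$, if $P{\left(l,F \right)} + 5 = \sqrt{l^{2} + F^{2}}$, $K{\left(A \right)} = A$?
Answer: $-18 - 2 \sqrt{281} \approx -51.526$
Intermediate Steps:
$g{\left(a \right)} = 15 + a$
$P{\left(l,F \right)} = -5 + \sqrt{F^{2} + l^{2}}$ ($P{\left(l,F \right)} = -5 + \sqrt{l^{2} + F^{2}} = -5 + \sqrt{F^{2} + l^{2}}$)
$K{\left(-2 \right)} \left(14 + P{\left(g{\left(1 \right)},-5 \right)}\right) = - 2 \left(14 - \left(5 - \sqrt{\left(-5\right)^{2} + \left(15 + 1\right)^{2}}\right)\right) = - 2 \left(14 - \left(5 - \sqrt{25 + 16^{2}}\right)\right) = - 2 \left(14 - \left(5 - \sqrt{25 + 256}\right)\right) = - 2 \left(14 - \left(5 - \sqrt{281}\right)\right) = - 2 \left(9 + \sqrt{281}\right) = -18 - 2 \sqrt{281}$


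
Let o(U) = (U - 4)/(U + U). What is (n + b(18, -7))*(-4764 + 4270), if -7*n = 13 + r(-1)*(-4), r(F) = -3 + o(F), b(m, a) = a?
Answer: 31616/7 ≈ 4516.6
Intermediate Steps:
o(U) = (-4 + U)/(2*U) (o(U) = (-4 + U)/((2*U)) = (-4 + U)*(1/(2*U)) = (-4 + U)/(2*U))
r(F) = -3 + (-4 + F)/(2*F)
n = -15/7 (n = -(13 + (-5/2 - 2/(-1))*(-4))/7 = -(13 + (-5/2 - 2*(-1))*(-4))/7 = -(13 + (-5/2 + 2)*(-4))/7 = -(13 - 1/2*(-4))/7 = -(13 + 2)/7 = -1/7*15 = -15/7 ≈ -2.1429)
(n + b(18, -7))*(-4764 + 4270) = (-15/7 - 7)*(-4764 + 4270) = -64/7*(-494) = 31616/7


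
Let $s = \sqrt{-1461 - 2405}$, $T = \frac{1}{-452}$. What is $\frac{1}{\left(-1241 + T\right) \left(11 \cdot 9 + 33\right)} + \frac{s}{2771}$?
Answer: $- \frac{113}{18510789} + \frac{i \sqrt{3866}}{2771} \approx -6.1046 \cdot 10^{-6} + 0.022439 i$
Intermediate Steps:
$T = - \frac{1}{452} \approx -0.0022124$
$s = i \sqrt{3866}$ ($s = \sqrt{-3866} = i \sqrt{3866} \approx 62.177 i$)
$\frac{1}{\left(-1241 + T\right) \left(11 \cdot 9 + 33\right)} + \frac{s}{2771} = \frac{1}{\left(-1241 - \frac{1}{452}\right) \left(11 \cdot 9 + 33\right)} + \frac{i \sqrt{3866}}{2771} = \frac{1}{\left(- \frac{560933}{452}\right) \left(99 + 33\right)} + i \sqrt{3866} \cdot \frac{1}{2771} = - \frac{452}{560933 \cdot 132} + \frac{i \sqrt{3866}}{2771} = \left(- \frac{452}{560933}\right) \frac{1}{132} + \frac{i \sqrt{3866}}{2771} = - \frac{113}{18510789} + \frac{i \sqrt{3866}}{2771}$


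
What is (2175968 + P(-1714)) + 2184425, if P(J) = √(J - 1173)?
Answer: 4360393 + I*√2887 ≈ 4.3604e+6 + 53.731*I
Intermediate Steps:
P(J) = √(-1173 + J)
(2175968 + P(-1714)) + 2184425 = (2175968 + √(-1173 - 1714)) + 2184425 = (2175968 + √(-2887)) + 2184425 = (2175968 + I*√2887) + 2184425 = 4360393 + I*√2887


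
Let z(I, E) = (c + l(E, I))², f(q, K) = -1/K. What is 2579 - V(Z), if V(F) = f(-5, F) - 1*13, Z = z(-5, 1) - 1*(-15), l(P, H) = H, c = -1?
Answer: 132193/51 ≈ 2592.0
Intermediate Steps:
z(I, E) = (-1 + I)²
Z = 51 (Z = (-1 - 5)² - 1*(-15) = (-6)² + 15 = 36 + 15 = 51)
V(F) = -13 - 1/F (V(F) = -1/F - 1*13 = -1/F - 13 = -13 - 1/F)
2579 - V(Z) = 2579 - (-13 - 1/51) = 2579 - 1*(-664/51) = 2579 + 664/51 = 132193/51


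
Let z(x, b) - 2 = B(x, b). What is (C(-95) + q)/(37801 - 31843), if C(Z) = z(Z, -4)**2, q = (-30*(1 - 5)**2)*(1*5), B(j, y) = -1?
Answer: -2399/5958 ≈ -0.40265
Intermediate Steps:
z(x, b) = 1 (z(x, b) = 2 - 1 = 1)
q = -2400 (q = -30*(-4)**2*5 = -30*16*5 = -480*5 = -2400)
C(Z) = 1 (C(Z) = 1**2 = 1)
(C(-95) + q)/(37801 - 31843) = (1 - 2400)/(37801 - 31843) = -2399/5958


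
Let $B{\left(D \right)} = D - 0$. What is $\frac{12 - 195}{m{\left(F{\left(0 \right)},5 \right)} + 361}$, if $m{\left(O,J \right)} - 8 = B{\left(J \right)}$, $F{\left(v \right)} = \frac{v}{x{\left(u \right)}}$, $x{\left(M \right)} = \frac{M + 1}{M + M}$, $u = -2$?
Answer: $- \frac{183}{374} \approx -0.48931$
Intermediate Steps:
$x{\left(M \right)} = \frac{1 + M}{2 M}$
$B{\left(D \right)} = D$ ($B{\left(D \right)} = D + 0 = D$)
$F{\left(v \right)} = 4 v$ ($F{\left(v \right)} = \frac{v}{\frac{1}{2} \frac{1}{-2} \left(1 - 2\right)} = \frac{v}{\frac{1}{2} \left(- \frac{1}{2}\right) \left(-1\right)} = v \frac{1}{\frac{1}{4}} = v 4 = 4 v$)
$m{\left(O,J \right)} = 8 + J$
$\frac{12 - 195}{m{\left(F{\left(0 \right)},5 \right)} + 361} = \frac{12 - 195}{\left(8 + 5\right) + 361} = - \frac{183}{13 + 361} = - \frac{183}{374}$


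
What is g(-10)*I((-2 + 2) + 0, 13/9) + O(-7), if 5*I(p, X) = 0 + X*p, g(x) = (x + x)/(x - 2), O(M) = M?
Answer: -7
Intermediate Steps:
g(x) = 2*x/(-2 + x) (g(x) = (2*x)/(-2 + x) = 2*x/(-2 + x))
I(p, X) = X*p/5 (I(p, X) = (0 + X*p)/5 = (X*p)/5 = X*p/5)
g(-10)*I((-2 + 2) + 0, 13/9) + O(-7) = (2*(-10)/(-2 - 10))*((13/9)*((-2 + 2) + 0)/5) - 7 = (2*(-10)/(-12))*((13*(⅑))*(0 + 0)/5) - 7 = (2*(-10)*(-1/12))*((⅕)*(13/9)*0) - 7 = (5/3)*0 - 7 = 0 - 7 = -7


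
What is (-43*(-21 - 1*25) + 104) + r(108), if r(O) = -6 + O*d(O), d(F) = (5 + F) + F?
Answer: 25944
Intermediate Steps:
d(F) = 5 + 2*F
r(O) = -6 + O*(5 + 2*O)
(-43*(-21 - 1*25) + 104) + r(108) = (-43*(-21 - 1*25) + 104) + (-6 + 108*(5 + 2*108)) = (-43*(-21 - 25) + 104) + (-6 + 108*(5 + 216)) = (-43*(-46) + 104) + (-6 + 108*221) = (1978 + 104) + (-6 + 23868) = 2082 + 23862 = 25944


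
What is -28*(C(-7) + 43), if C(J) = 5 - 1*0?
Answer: -1344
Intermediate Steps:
C(J) = 5 (C(J) = 5 + 0 = 5)
-28*(C(-7) + 43) = -28*(5 + 43) = -28*48 = -1344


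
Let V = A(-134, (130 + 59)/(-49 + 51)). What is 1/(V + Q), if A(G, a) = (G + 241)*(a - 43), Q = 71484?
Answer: 2/153989 ≈ 1.2988e-5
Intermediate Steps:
A(G, a) = (-43 + a)*(241 + G) (A(G, a) = (241 + G)*(-43 + a) = (-43 + a)*(241 + G))
V = 11021/2 (V = -10363 - 43*(-134) + 241*((130 + 59)/(-49 + 51)) - 134*(130 + 59)/(-49 + 51) = -10363 + 5762 + 241*(189/2) - 25326/2 = -10363 + 5762 + 241*(189*(½)) - 25326/2 = -10363 + 5762 + 241*(189/2) - 134*189/2 = -10363 + 5762 + 45549/2 - 12663 = 11021/2 ≈ 5510.5)
1/(V + Q) = 1/(11021/2 + 71484) = 1/(153989/2) = 2/153989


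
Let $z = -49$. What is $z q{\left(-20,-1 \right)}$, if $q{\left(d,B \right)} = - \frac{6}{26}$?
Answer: $\frac{147}{13} \approx 11.308$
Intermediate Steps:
$q{\left(d,B \right)} = - \frac{3}{13}$ ($q{\left(d,B \right)} = \left(-6\right) \frac{1}{26} = - \frac{3}{13}$)
$z q{\left(-20,-1 \right)} = \left(-49\right) \left(- \frac{3}{13}\right) = \frac{147}{13}$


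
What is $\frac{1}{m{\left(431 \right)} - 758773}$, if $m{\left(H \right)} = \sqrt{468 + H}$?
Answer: $- \frac{758773}{575736464630} - \frac{\sqrt{899}}{575736464630} \approx -1.318 \cdot 10^{-6}$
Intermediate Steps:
$\frac{1}{m{\left(431 \right)} - 758773} = \frac{1}{\sqrt{468 + 431} - 758773} = \frac{1}{\sqrt{899} - 758773} = \frac{1}{-758773 + \sqrt{899}}$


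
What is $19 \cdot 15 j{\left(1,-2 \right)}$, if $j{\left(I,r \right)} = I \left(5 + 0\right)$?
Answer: $1425$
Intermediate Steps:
$j{\left(I,r \right)} = 5 I$ ($j{\left(I,r \right)} = I 5 = 5 I$)
$19 \cdot 15 j{\left(1,-2 \right)} = 19 \cdot 15 \cdot 5 \cdot 1 = 285 \cdot 5 = 1425$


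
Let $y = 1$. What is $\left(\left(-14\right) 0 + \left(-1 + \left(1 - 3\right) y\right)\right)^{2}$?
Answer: $9$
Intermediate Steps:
$\left(\left(-14\right) 0 + \left(-1 + \left(1 - 3\right) y\right)\right)^{2} = \left(\left(-14\right) 0 + \left(-1 + \left(1 - 3\right) 1\right)\right)^{2} = \left(0 + \left(-1 + \left(1 - 3\right) 1\right)\right)^{2} = \left(0 - 3\right)^{2} = \left(-3\right)^{2} = 9$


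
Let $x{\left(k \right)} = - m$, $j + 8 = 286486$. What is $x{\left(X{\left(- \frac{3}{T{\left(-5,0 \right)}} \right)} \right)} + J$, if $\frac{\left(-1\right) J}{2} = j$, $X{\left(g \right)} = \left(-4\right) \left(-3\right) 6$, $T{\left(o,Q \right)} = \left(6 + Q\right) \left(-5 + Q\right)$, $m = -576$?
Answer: $-572380$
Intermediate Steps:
$T{\left(o,Q \right)} = \left(-5 + Q\right) \left(6 + Q\right)$
$X{\left(g \right)} = 72$ ($X{\left(g \right)} = 12 \cdot 6 = 72$)
$j = 286478$ ($j = -8 + 286486 = 286478$)
$x{\left(k \right)} = 576$ ($x{\left(k \right)} = \left(-1\right) \left(-576\right) = 576$)
$J = -572956$ ($J = \left(-2\right) 286478 = -572956$)
$x{\left(X{\left(- \frac{3}{T{\left(-5,0 \right)}} \right)} \right)} + J = 576 - 572956 = -572380$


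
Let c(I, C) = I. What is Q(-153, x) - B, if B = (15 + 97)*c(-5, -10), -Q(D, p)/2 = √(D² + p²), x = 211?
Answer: 560 - 2*√67930 ≈ 38.732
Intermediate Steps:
Q(D, p) = -2*√(D² + p²)
B = -560 (B = (15 + 97)*(-5) = 112*(-5) = -560)
Q(-153, x) - B = -2*√((-153)² + 211²) - 1*(-560) = -2*√(23409 + 44521) + 560 = -2*√67930 + 560 = 560 - 2*√67930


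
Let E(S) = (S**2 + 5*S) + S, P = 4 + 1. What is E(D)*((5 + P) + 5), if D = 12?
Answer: 3240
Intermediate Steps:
P = 5
E(S) = S**2 + 6*S
E(D)*((5 + P) + 5) = (12*(6 + 12))*((5 + 5) + 5) = (12*18)*(10 + 5) = 216*15 = 3240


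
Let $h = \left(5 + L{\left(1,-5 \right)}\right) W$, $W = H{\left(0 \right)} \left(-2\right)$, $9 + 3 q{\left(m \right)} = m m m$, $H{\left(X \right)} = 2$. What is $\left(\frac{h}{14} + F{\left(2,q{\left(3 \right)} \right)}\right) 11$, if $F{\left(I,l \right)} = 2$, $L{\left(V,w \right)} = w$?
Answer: $22$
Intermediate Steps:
$q{\left(m \right)} = -3 + \frac{m^{3}}{3}$ ($q{\left(m \right)} = -3 + \frac{m m m}{3} = -3 + \frac{m^{2} m}{3} = -3 + \frac{m^{3}}{3}$)
$W = -4$ ($W = 2 \left(-2\right) = -4$)
$h = 0$ ($h = \left(5 - 5\right) \left(-4\right) = 0 \left(-4\right) = 0$)
$\left(\frac{h}{14} + F{\left(2,q{\left(3 \right)} \right)}\right) 11 = \left(\frac{0}{14} + 2\right) 11 = \left(0 \cdot \frac{1}{14} + 2\right) 11 = \left(0 + 2\right) 11 = 2 \cdot 11 = 22$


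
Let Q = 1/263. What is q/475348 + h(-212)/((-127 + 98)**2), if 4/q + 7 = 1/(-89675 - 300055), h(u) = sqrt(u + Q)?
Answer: -389730/324200526907 + 3*I*sqrt(1629285)/221183 ≈ -1.2021e-6 + 0.017313*I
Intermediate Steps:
Q = 1/263 ≈ 0.0038023
h(u) = sqrt(1/263 + u) (h(u) = sqrt(u + 1/263) = sqrt(1/263 + u))
q = -1558920/2728111 (q = 4/(-7 + 1/(-89675 - 300055)) = 4/(-7 + 1/(-389730)) = 4/(-7 - 1/389730) = 4/(-2728111/389730) = 4*(-389730/2728111) = -1558920/2728111 ≈ -0.57143)
q/475348 + h(-212)/((-127 + 98)**2) = -1558920/2728111/475348 + (sqrt(263 + 69169*(-212))/263)/((-127 + 98)**2) = -1558920/2728111*1/475348 + (sqrt(263 - 14663828)/263)/((-29)**2) = -389730/324200526907 + (sqrt(-14663565)/263)/841 = -389730/324200526907 + ((3*I*sqrt(1629285))/263)*(1/841) = -389730/324200526907 + (3*I*sqrt(1629285)/263)*(1/841) = -389730/324200526907 + 3*I*sqrt(1629285)/221183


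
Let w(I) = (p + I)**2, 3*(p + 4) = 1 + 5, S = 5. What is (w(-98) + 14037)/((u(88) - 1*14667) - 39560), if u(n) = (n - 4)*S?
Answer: -1849/4139 ≈ -0.44673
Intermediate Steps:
p = -2 (p = -4 + (1 + 5)/3 = -4 + (1/3)*6 = -4 + 2 = -2)
w(I) = (-2 + I)**2
u(n) = -20 + 5*n (u(n) = (n - 4)*5 = (-4 + n)*5 = -20 + 5*n)
(w(-98) + 14037)/((u(88) - 1*14667) - 39560) = ((-2 - 98)**2 + 14037)/(((-20 + 5*88) - 1*14667) - 39560) = ((-100)**2 + 14037)/(((-20 + 440) - 14667) - 39560) = (10000 + 14037)/((420 - 14667) - 39560) = 24037/(-14247 - 39560) = 24037/(-53807) = 24037*(-1/53807) = -1849/4139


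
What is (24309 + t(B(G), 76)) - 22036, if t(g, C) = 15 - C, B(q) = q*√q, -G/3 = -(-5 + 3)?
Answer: 2212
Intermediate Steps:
G = -6 (G = -(-3)*(-5 + 3) = -(-3)*(-2) = -3*2 = -6)
B(q) = q^(3/2)
(24309 + t(B(G), 76)) - 22036 = (24309 + (15 - 1*76)) - 22036 = (24309 + (15 - 76)) - 22036 = (24309 - 61) - 22036 = 24248 - 22036 = 2212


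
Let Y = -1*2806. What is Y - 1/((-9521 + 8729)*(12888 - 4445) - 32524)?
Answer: -18854580279/6719380 ≈ -2806.0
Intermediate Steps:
Y = -2806
Y - 1/((-9521 + 8729)*(12888 - 4445) - 32524) = -2806 - 1/((-9521 + 8729)*(12888 - 4445) - 32524) = -2806 - 1/(-792*8443 - 32524) = -2806 - 1/(-6686856 - 32524) = -2806 - 1/(-6719380) = -2806 - 1*(-1/6719380) = -2806 + 1/6719380 = -18854580279/6719380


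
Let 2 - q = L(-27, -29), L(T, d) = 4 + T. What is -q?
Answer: -25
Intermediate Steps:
q = 25 (q = 2 - (4 - 27) = 2 - 1*(-23) = 2 + 23 = 25)
-q = -1*25 = -25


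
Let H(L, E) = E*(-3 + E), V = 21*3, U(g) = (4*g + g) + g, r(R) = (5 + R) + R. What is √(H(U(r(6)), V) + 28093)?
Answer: √31873 ≈ 178.53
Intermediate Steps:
r(R) = 5 + 2*R
U(g) = 6*g (U(g) = 5*g + g = 6*g)
V = 63
√(H(U(r(6)), V) + 28093) = √(63*(-3 + 63) + 28093) = √(63*60 + 28093) = √(3780 + 28093) = √31873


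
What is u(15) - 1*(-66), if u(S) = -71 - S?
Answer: -20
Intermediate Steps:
u(15) - 1*(-66) = (-71 - 1*15) - 1*(-66) = (-71 - 15) + 66 = -86 + 66 = -20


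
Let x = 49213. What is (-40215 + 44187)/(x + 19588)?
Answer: 3972/68801 ≈ 0.057732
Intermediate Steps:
(-40215 + 44187)/(x + 19588) = (-40215 + 44187)/(49213 + 19588) = 3972/68801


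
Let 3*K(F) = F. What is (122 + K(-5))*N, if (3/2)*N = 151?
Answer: 109022/9 ≈ 12114.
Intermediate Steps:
N = 302/3 (N = (⅔)*151 = 302/3 ≈ 100.67)
K(F) = F/3
(122 + K(-5))*N = (122 + (⅓)*(-5))*(302/3) = (122 - 5/3)*(302/3) = (361/3)*(302/3) = 109022/9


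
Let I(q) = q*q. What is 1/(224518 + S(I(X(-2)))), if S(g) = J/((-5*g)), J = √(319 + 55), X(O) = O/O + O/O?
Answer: 44903600/10081666464613 + 10*√374/10081666464613 ≈ 4.4540e-6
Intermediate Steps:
X(O) = 2 (X(O) = 1 + 1 = 2)
J = √374 ≈ 19.339
I(q) = q²
S(g) = -√374/(5*g) (S(g) = √374/((-5*g)) = √374*(-1/(5*g)) = -√374/(5*g))
1/(224518 + S(I(X(-2)))) = 1/(224518 - √374/(5*(2²))) = 1/(224518 - ⅕*√374/4) = 1/(224518 - ⅕*√374*¼) = 1/(224518 - √374/20)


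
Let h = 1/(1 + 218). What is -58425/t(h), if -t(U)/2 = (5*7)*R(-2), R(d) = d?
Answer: -11685/28 ≈ -417.32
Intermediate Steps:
h = 1/219 ≈ 0.0045662
t(U) = 140 (t(U) = -2*5*7*(-2) = -70*(-2) = -2*(-70) = 140)
-58425/t(h) = -58425/140 = -58425*1/140 = -11685/28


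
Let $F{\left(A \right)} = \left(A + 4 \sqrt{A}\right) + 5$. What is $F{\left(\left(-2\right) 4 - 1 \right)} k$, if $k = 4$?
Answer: $-16 + 48 i \approx -16.0 + 48.0 i$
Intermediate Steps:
$F{\left(A \right)} = 5 + A + 4 \sqrt{A}$
$F{\left(\left(-2\right) 4 - 1 \right)} k = \left(5 - 9 + 4 \sqrt{\left(-2\right) 4 - 1}\right) 4 = \left(5 - 9 + 4 \sqrt{-8 - 1}\right) 4 = \left(5 - 9 + 4 \sqrt{-9}\right) 4 = \left(5 - 9 + 4 \cdot 3 i\right) 4 = \left(5 - 9 + 12 i\right) 4 = \left(-4 + 12 i\right) 4 = -16 + 48 i$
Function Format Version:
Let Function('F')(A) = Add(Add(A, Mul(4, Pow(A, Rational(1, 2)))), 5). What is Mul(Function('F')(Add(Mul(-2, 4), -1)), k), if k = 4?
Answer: Add(-16, Mul(48, I)) ≈ Add(-16.000, Mul(48.000, I))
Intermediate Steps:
Function('F')(A) = Add(5, A, Mul(4, Pow(A, Rational(1, 2))))
Mul(Function('F')(Add(Mul(-2, 4), -1)), k) = Mul(Add(5, Add(Mul(-2, 4), -1), Mul(4, Pow(Add(Mul(-2, 4), -1), Rational(1, 2)))), 4) = Mul(Add(5, Add(-8, -1), Mul(4, Pow(Add(-8, -1), Rational(1, 2)))), 4) = Mul(Add(5, -9, Mul(4, Pow(-9, Rational(1, 2)))), 4) = Mul(Add(5, -9, Mul(4, Mul(3, I))), 4) = Mul(Add(5, -9, Mul(12, I)), 4) = Mul(Add(-4, Mul(12, I)), 4) = Add(-16, Mul(48, I))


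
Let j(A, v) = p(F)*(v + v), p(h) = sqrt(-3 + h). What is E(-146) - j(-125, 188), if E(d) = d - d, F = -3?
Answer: -376*I*sqrt(6) ≈ -921.01*I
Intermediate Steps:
j(A, v) = 2*I*v*sqrt(6) (j(A, v) = sqrt(-3 - 3)*(v + v) = sqrt(-6)*(2*v) = (I*sqrt(6))*(2*v) = 2*I*v*sqrt(6))
E(d) = 0
E(-146) - j(-125, 188) = 0 - 2*I*188*sqrt(6) = 0 - 376*I*sqrt(6) = -376*I*sqrt(6)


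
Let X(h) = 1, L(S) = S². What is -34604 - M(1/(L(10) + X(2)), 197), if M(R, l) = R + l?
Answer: -3514902/101 ≈ -34801.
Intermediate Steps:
-34604 - M(1/(L(10) + X(2)), 197) = -34604 - (1/(10² + 1) + 197) = -34604 - (1/(100 + 1) + 197) = -34604 - (1/101 + 197) = -34604 - 1*19898/101 = -34604 - 19898/101 = -3514902/101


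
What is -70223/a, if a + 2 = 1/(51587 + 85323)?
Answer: 9614230930/273819 ≈ 35112.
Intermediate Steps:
a = -273819/136910 (a = -2 + 1/(51587 + 85323) = -2 + 1/136910 = -273819/136910 ≈ -2.0000)
-70223/a = -70223/(-273819/136910) = -70223*(-136910/273819) = 9614230930/273819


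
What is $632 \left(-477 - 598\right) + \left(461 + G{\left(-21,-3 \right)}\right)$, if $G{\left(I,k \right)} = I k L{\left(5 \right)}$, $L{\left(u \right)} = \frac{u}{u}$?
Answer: $-678876$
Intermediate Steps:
$L{\left(u \right)} = 1$
$G{\left(I,k \right)} = I k$ ($G{\left(I,k \right)} = I k 1 = I k$)
$632 \left(-477 - 598\right) + \left(461 + G{\left(-21,-3 \right)}\right) = 632 \left(-477 - 598\right) + \left(461 - -63\right) = 632 \left(-1075\right) + \left(461 + 63\right) = -679400 + 524 = -678876$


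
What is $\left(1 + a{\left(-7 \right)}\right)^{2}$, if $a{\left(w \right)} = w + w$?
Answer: $169$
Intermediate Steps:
$a{\left(w \right)} = 2 w$
$\left(1 + a{\left(-7 \right)}\right)^{2} = \left(1 + 2 \left(-7\right)\right)^{2} = \left(1 - 14\right)^{2} = \left(-13\right)^{2} = 169$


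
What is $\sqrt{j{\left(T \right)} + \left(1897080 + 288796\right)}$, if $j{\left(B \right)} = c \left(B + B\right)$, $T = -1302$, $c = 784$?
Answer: $2 \sqrt{36085} \approx 379.92$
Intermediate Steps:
$j{\left(B \right)} = 1568 B$ ($j{\left(B \right)} = 784 \left(B + B\right) = 784 \cdot 2 B = 1568 B$)
$\sqrt{j{\left(T \right)} + \left(1897080 + 288796\right)} = \sqrt{1568 \left(-1302\right) + \left(1897080 + 288796\right)} = \sqrt{-2041536 + 2185876} = \sqrt{144340} = 2 \sqrt{36085}$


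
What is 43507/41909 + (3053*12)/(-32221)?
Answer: -19077011/192907127 ≈ -0.098892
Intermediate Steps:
43507/41909 + (3053*12)/(-32221) = 43507*(1/41909) + 36636*(-1/32221) = 43507/41909 - 36636/32221 = -19077011/192907127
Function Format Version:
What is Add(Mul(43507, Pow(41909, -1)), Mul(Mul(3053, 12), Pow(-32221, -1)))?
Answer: Rational(-19077011, 192907127) ≈ -0.098892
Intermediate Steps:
Add(Mul(43507, Pow(41909, -1)), Mul(Mul(3053, 12), Pow(-32221, -1))) = Add(Mul(43507, Rational(1, 41909)), Mul(36636, Rational(-1, 32221))) = Add(Rational(43507, 41909), Rational(-36636, 32221)) = Rational(-19077011, 192907127)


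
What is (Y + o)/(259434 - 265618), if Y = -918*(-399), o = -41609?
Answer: -324673/6184 ≈ -52.502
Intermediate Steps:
Y = 366282
(Y + o)/(259434 - 265618) = (366282 - 41609)/(259434 - 265618) = 324673/(-6184) = 324673*(-1/6184) = -324673/6184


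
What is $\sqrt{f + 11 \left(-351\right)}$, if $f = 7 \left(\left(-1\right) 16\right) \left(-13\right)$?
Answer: $i \sqrt{2405} \approx 49.041 i$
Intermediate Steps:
$f = 1456$ ($f = 7 \left(-16\right) \left(-13\right) = \left(-112\right) \left(-13\right) = 1456$)
$\sqrt{f + 11 \left(-351\right)} = \sqrt{1456 + 11 \left(-351\right)} = \sqrt{1456 - 3861} = \sqrt{-2405} = i \sqrt{2405}$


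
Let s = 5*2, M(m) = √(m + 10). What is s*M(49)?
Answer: 10*√59 ≈ 76.811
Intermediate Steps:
M(m) = √(10 + m)
s = 10
s*M(49) = 10*√(10 + 49) = 10*√59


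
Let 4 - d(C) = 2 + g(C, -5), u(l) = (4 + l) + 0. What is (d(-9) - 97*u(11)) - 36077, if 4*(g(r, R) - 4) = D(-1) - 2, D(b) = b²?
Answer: -150135/4 ≈ -37534.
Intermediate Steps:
u(l) = 4 + l
g(r, R) = 15/4 (g(r, R) = 4 + ((-1)² - 2)/4 = 4 + (1 - 2)/4 = 4 + (¼)*(-1) = 4 - ¼ = 15/4)
d(C) = -7/4 (d(C) = 4 - (2 + 15/4) = 4 - 1*23/4 = 4 - 23/4 = -7/4)
(d(-9) - 97*u(11)) - 36077 = (-7/4 - 97*(4 + 11)) - 36077 = (-7/4 - 97*15) - 36077 = (-7/4 - 1455) - 36077 = -5827/4 - 36077 = -150135/4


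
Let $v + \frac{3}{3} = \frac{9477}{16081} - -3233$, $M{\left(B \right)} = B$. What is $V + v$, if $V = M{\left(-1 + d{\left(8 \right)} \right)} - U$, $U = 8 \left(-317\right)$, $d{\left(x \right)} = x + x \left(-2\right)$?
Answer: $\frac{7124612}{1237} \approx 5759.6$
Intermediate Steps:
$d{\left(x \right)} = - x$ ($d{\left(x \right)} = x - 2 x = - x$)
$U = -2536$
$V = 2527$ ($V = \left(-1 - 8\right) - -2536 = \left(-1 - 8\right) + 2536 = -9 + 2536 = 2527$)
$v = \frac{3998713}{1237}$ ($v = -1 + \left(\frac{9477}{16081} - -3233\right) = -1 + \left(9477 \cdot \frac{1}{16081} + 3233\right) = -1 + \left(\frac{729}{1237} + 3233\right) = -1 + \frac{3999950}{1237} = \frac{3998713}{1237} \approx 3232.6$)
$V + v = 2527 + \frac{3998713}{1237} = \frac{7124612}{1237}$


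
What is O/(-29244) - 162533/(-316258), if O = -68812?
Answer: 6628865137/2312162238 ≈ 2.8670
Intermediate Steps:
O/(-29244) - 162533/(-316258) = -68812/(-29244) - 162533/(-316258) = -68812*(-1/29244) - 162533*(-1/316258) = 17203/7311 + 162533/316258 = 6628865137/2312162238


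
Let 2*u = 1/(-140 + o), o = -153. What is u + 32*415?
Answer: 7782079/586 ≈ 13280.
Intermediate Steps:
u = -1/586 (u = 1/(2*(-140 - 153)) = (½)/(-293) = (½)*(-1/293) = -1/586 ≈ -0.0017065)
u + 32*415 = -1/586 + 32*415 = -1/586 + 13280 = 7782079/586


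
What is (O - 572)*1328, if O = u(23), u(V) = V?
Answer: -729072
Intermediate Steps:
O = 23
(O - 572)*1328 = (23 - 572)*1328 = -549*1328 = -729072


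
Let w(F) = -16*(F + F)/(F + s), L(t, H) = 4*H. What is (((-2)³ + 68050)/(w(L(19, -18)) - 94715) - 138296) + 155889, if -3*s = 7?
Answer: 371696011335/21128357 ≈ 17592.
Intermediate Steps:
s = -7/3 (s = -⅓*7 = -7/3 ≈ -2.3333)
w(F) = -32*F/(-7/3 + F) (w(F) = -16*(F + F)/(F - 7/3) = -16*2*F/(-7/3 + F) = -32*F/(-7/3 + F))
(((-2)³ + 68050)/(w(L(19, -18)) - 94715) - 138296) + 155889 = (((-2)³ + 68050)/(-96*4*(-18)/(-7 + 3*(4*(-18))) - 94715) - 138296) + 155889 = ((-8 + 68050)/(-96*(-72)/(-7 + 3*(-72)) - 94715) - 138296) + 155889 = (68042/(-96*(-72)/(-7 - 216) - 94715) - 138296) + 155889 = (68042/(-96*(-72)/(-223) - 94715) - 138296) + 155889 = (68042/(-96*(-72)*(-1/223) - 94715) - 138296) + 155889 = (68042/(-6912/223 - 94715) - 138296) + 155889 = (68042/(-21128357/223) - 138296) + 155889 = (68042*(-223/21128357) - 138296) + 155889 = (-15173366/21128357 - 138296) + 155889 = -2921982433038/21128357 + 155889 = 371696011335/21128357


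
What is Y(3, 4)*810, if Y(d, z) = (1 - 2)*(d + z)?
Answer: -5670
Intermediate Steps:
Y(d, z) = -d - z (Y(d, z) = -(d + z) = -d - z)
Y(3, 4)*810 = (-1*3 - 1*4)*810 = (-3 - 4)*810 = -7*810 = -5670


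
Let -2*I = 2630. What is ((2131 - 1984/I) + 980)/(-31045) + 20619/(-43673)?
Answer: -145786432286/254702027825 ≈ -0.57238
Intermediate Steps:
I = -1315 (I = -½*2630 = -1315)
((2131 - 1984/I) + 980)/(-31045) + 20619/(-43673) = ((2131 - 1984/(-1315)) + 980)/(-31045) + 20619/(-43673) = ((2131 - 1984*(-1/1315)) + 980)*(-1/31045) + 20619*(-1/43673) = ((2131 + 1984/1315) + 980)*(-1/31045) - 20619/43673 = (2804249/1315 + 980)*(-1/31045) - 20619/43673 = (4092949/1315)*(-1/31045) - 20619/43673 = -584707/5832025 - 20619/43673 = -145786432286/254702027825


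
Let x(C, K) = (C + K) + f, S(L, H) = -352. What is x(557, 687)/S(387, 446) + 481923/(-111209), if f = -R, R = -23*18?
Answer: -177010709/19572784 ≈ -9.0437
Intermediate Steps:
R = -414
f = 414 (f = -1*(-414) = 414)
x(C, K) = 414 + C + K (x(C, K) = (C + K) + 414 = 414 + C + K)
x(557, 687)/S(387, 446) + 481923/(-111209) = (414 + 557 + 687)/(-352) + 481923/(-111209) = 1658*(-1/352) + 481923*(-1/111209) = -829/176 - 481923/111209 = -177010709/19572784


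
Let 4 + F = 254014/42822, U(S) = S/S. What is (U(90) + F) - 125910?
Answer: -2695796236/21411 ≈ -1.2591e+5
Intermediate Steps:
U(S) = 1
F = 41363/21411 (F = -4 + 254014/42822 = -4 + 254014*(1/42822) = -4 + 127007/21411 = 41363/21411 ≈ 1.9319)
(U(90) + F) - 125910 = (1 + 41363/21411) - 125910 = 62774/21411 - 125910 = -2695796236/21411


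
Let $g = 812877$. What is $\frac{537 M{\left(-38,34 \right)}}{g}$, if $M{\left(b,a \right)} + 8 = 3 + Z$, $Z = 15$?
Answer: $\frac{1790}{270959} \approx 0.0066062$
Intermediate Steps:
$M{\left(b,a \right)} = 10$ ($M{\left(b,a \right)} = -8 + \left(3 + 15\right) = -8 + 18 = 10$)
$\frac{537 M{\left(-38,34 \right)}}{g} = \frac{537 \cdot 10}{812877} = 5370 \cdot \frac{1}{812877} = \frac{1790}{270959}$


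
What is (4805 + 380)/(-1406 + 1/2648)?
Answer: -13729880/3723087 ≈ -3.6878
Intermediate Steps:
(4805 + 380)/(-1406 + 1/2648) = 5185/(-1406 + 1/2648) = 5185/(-3723087/2648) = 5185*(-2648/3723087) = -13729880/3723087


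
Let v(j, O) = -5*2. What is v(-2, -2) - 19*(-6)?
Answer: 104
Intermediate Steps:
v(j, O) = -10
v(-2, -2) - 19*(-6) = -10 - 19*(-6) = -10 + 114 = 104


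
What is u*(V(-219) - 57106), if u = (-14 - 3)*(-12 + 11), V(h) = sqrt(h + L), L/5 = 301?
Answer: -970802 + 17*sqrt(1286) ≈ -9.7019e+5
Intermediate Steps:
L = 1505 (L = 5*301 = 1505)
V(h) = sqrt(1505 + h) (V(h) = sqrt(h + 1505) = sqrt(1505 + h))
u = 17 (u = -17*(-1) = 17)
u*(V(-219) - 57106) = 17*(sqrt(1505 - 219) - 57106) = 17*(sqrt(1286) - 57106) = 17*(-57106 + sqrt(1286)) = -970802 + 17*sqrt(1286)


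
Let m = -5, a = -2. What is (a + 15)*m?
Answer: -65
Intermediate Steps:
(a + 15)*m = (-2 + 15)*(-5) = 13*(-5) = -65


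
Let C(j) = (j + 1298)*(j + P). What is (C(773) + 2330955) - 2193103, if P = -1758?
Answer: -1902083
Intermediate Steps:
C(j) = (-1758 + j)*(1298 + j) (C(j) = (j + 1298)*(j - 1758) = (1298 + j)*(-1758 + j) = (-1758 + j)*(1298 + j))
(C(773) + 2330955) - 2193103 = ((-2281884 + 773**2 - 460*773) + 2330955) - 2193103 = ((-2281884 + 597529 - 355580) + 2330955) - 2193103 = (-2039935 + 2330955) - 2193103 = 291020 - 2193103 = -1902083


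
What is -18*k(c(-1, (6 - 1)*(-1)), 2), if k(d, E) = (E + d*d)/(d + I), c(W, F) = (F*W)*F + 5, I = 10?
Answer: 3618/5 ≈ 723.60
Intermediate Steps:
c(W, F) = 5 + W*F² (c(W, F) = W*F² + 5 = 5 + W*F²)
k(d, E) = (E + d²)/(10 + d) (k(d, E) = (E + d*d)/(d + 10) = (E + d²)/(10 + d))
-18*k(c(-1, (6 - 1)*(-1)), 2) = -18*(2 + (5 - ((6 - 1)*(-1))²)²)/(10 + (5 - ((6 - 1)*(-1))²)) = -18*(2 + (5 - (5*(-1))²)²)/(10 + (5 - (5*(-1))²)) = -18*(2 + (5 - 1*(-5)²)²)/(10 + (5 - 1*(-5)²)) = -18*(2 + (5 - 1*25)²)/(10 + (5 - 1*25)) = -18*(2 + (5 - 25)²)/(10 + (5 - 25)) = -18*(2 + (-20)²)/(10 - 20) = -18*(2 + 400)/(-10) = -(-9)*402/5 = -18*(-201/5) = 3618/5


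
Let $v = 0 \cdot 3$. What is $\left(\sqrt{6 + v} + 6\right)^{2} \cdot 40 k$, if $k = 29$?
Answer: $48720 + 13920 \sqrt{6} \approx 82817.0$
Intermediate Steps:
$v = 0$
$\left(\sqrt{6 + v} + 6\right)^{2} \cdot 40 k = \left(\sqrt{6 + 0} + 6\right)^{2} \cdot 40 \cdot 29 = \left(\sqrt{6} + 6\right)^{2} \cdot 40 \cdot 29 = \left(6 + \sqrt{6}\right)^{2} \cdot 40 \cdot 29 = 40 \left(6 + \sqrt{6}\right)^{2} \cdot 29 = 1160 \left(6 + \sqrt{6}\right)^{2}$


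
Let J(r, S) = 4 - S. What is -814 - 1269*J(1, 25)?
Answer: 25835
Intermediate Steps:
-814 - 1269*J(1, 25) = -814 - 1269*(4 - 1*25) = -814 - 1269*(4 - 25) = -814 - 1269*(-21) = -814 + 26649 = 25835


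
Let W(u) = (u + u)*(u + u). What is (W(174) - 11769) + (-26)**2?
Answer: 110011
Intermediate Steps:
W(u) = 4*u**2 (W(u) = (2*u)*(2*u) = 4*u**2)
(W(174) - 11769) + (-26)**2 = (4*174**2 - 11769) + (-26)**2 = (4*30276 - 11769) + 676 = (121104 - 11769) + 676 = 109335 + 676 = 110011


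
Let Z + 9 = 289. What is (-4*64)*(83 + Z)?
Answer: -92928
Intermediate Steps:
Z = 280 (Z = -9 + 289 = 280)
(-4*64)*(83 + Z) = (-4*64)*(83 + 280) = -256*363 = -92928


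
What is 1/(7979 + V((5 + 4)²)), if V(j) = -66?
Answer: 1/7913 ≈ 0.00012637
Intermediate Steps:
1/(7979 + V((5 + 4)²)) = 1/(7979 - 66) = 1/7913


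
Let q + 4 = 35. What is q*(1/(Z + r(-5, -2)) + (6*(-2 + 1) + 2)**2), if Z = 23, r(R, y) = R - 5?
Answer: 6479/13 ≈ 498.38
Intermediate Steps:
r(R, y) = -5 + R
q = 31 (q = -4 + 35 = 31)
q*(1/(Z + r(-5, -2)) + (6*(-2 + 1) + 2)**2) = 31*(1/(23 + (-5 - 5)) + (6*(-2 + 1) + 2)**2) = 31*(1/(23 - 10) + (6*(-1) + 2)**2) = 31*(1/13 + (-6 + 2)**2) = 31*(1/13 + (-4)**2) = 31*(1/13 + 16) = 31*(209/13) = 6479/13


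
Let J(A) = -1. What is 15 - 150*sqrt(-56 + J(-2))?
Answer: 15 - 150*I*sqrt(57) ≈ 15.0 - 1132.5*I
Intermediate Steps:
15 - 150*sqrt(-56 + J(-2)) = 15 - 150*sqrt(-56 - 1) = 15 - 150*I*sqrt(57)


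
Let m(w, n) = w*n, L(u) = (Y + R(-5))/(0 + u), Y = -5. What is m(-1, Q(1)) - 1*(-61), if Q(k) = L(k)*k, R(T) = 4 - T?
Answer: 57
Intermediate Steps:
L(u) = 4/u (L(u) = (-5 + (4 - 1*(-5)))/(0 + u) = (-5 + (4 + 5))/u = (-5 + 9)/u = 4/u)
Q(k) = 4 (Q(k) = (4/k)*k = 4)
m(w, n) = n*w
m(-1, Q(1)) - 1*(-61) = 4*(-1) - 1*(-61) = -4 + 61 = 57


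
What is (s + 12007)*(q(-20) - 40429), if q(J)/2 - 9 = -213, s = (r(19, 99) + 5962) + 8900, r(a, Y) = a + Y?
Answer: -1102068119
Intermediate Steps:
r(a, Y) = Y + a
s = 14980 (s = ((99 + 19) + 5962) + 8900 = (118 + 5962) + 8900 = 6080 + 8900 = 14980)
q(J) = -408 (q(J) = 18 + 2*(-213) = 18 - 426 = -408)
(s + 12007)*(q(-20) - 40429) = (14980 + 12007)*(-408 - 40429) = 26987*(-40837) = -1102068119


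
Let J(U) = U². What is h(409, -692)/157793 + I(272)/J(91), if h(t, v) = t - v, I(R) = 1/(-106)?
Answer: 966284593/138508486298 ≈ 0.0069764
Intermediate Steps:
I(R) = -1/106
h(409, -692)/157793 + I(272)/J(91) = (409 - 1*(-692))/157793 - 1/(106*(91²)) = (409 + 692)*(1/157793) - 1/106/8281 = 1101*(1/157793) - 1/106*1/8281 = 1101/157793 - 1/877786 = 966284593/138508486298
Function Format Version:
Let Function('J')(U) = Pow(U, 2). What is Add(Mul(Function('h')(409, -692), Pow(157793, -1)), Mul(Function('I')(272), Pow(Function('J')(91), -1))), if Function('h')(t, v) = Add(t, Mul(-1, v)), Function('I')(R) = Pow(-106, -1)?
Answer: Rational(966284593, 138508486298) ≈ 0.0069764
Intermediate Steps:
Function('I')(R) = Rational(-1, 106)
Add(Mul(Function('h')(409, -692), Pow(157793, -1)), Mul(Function('I')(272), Pow(Function('J')(91), -1))) = Add(Mul(Add(409, Mul(-1, -692)), Pow(157793, -1)), Mul(Rational(-1, 106), Pow(Pow(91, 2), -1))) = Add(Mul(Add(409, 692), Rational(1, 157793)), Mul(Rational(-1, 106), Pow(8281, -1))) = Add(Mul(1101, Rational(1, 157793)), Mul(Rational(-1, 106), Rational(1, 8281))) = Add(Rational(1101, 157793), Rational(-1, 877786)) = Rational(966284593, 138508486298)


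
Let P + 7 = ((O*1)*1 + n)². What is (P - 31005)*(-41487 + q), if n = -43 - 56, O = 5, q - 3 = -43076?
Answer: 1875202560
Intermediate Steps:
q = -43073 (q = 3 - 43076 = -43073)
n = -99
P = 8829 (P = -7 + ((5*1)*1 - 99)² = -7 + (5*1 - 99)² = -7 + (5 - 99)² = -7 + (-94)² = -7 + 8836 = 8829)
(P - 31005)*(-41487 + q) = (8829 - 31005)*(-41487 - 43073) = -22176*(-84560) = 1875202560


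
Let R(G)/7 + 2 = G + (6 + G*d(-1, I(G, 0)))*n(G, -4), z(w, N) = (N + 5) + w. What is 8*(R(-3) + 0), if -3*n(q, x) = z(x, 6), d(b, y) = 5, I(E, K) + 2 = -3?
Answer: 896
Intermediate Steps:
I(E, K) = -5 (I(E, K) = -2 - 3 = -5)
z(w, N) = 5 + N + w (z(w, N) = (5 + N) + w = 5 + N + w)
n(q, x) = -11/3 - x/3 (n(q, x) = -(5 + 6 + x)/3 = -(11 + x)/3 = -11/3 - x/3)
R(G) = -112 - 224*G/3 (R(G) = -14 + 7*(G + (6 + G*5)*(-11/3 - ⅓*(-4))) = -14 + 7*(G + (6 + 5*G)*(-11/3 + 4/3)) = -14 + 7*(G + (6 + 5*G)*(-7/3)) = -14 + 7*(G + (-14 - 35*G/3)) = -14 + 7*(-14 - 32*G/3) = -14 + (-98 - 224*G/3) = -112 - 224*G/3)
8*(R(-3) + 0) = 8*((-112 - 224/3*(-3)) + 0) = 8*((-112 + 224) + 0) = 8*(112 + 0) = 8*112 = 896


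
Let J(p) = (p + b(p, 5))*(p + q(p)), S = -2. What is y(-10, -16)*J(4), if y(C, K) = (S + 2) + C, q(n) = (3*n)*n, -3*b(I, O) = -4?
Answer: -8320/3 ≈ -2773.3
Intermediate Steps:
b(I, O) = 4/3 (b(I, O) = -⅓*(-4) = 4/3)
q(n) = 3*n²
y(C, K) = C (y(C, K) = (-2 + 2) + C = 0 + C = C)
J(p) = (4/3 + p)*(p + 3*p²) (J(p) = (p + 4/3)*(p + 3*p²) = (4/3 + p)*(p + 3*p²))
y(-10, -16)*J(4) = -10*4*(4 + 9*4² + 15*4)/3 = -10*4*(4 + 9*16 + 60)/3 = -10*4*(4 + 144 + 60)/3 = -10*4*208/3 = -10*832/3 = -8320/3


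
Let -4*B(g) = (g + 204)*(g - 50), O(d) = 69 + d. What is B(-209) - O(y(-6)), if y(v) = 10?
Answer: -1611/4 ≈ -402.75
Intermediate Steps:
B(g) = -(-50 + g)*(204 + g)/4 (B(g) = -(g + 204)*(g - 50)/4 = -(204 + g)*(-50 + g)/4 = -(-50 + g)*(204 + g)/4)
B(-209) - O(y(-6)) = (2550 - 77/2*(-209) - ¼*(-209)²) - (69 + 10) = (2550 + 16093/2 - ¼*43681) - 1*79 = (2550 + 16093/2 - 43681/4) - 79 = -1295/4 - 79 = -1611/4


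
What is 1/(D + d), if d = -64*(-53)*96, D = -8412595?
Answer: -1/8086963 ≈ -1.2366e-7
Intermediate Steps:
d = 325632 (d = 3392*96 = 325632)
1/(D + d) = 1/(-8412595 + 325632) = 1/(-8086963) = -1/8086963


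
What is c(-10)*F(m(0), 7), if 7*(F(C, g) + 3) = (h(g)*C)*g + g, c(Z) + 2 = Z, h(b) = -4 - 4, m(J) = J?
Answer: 24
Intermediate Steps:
h(b) = -8
c(Z) = -2 + Z
F(C, g) = -3 + g/7 - 8*C*g/7 (F(C, g) = -3 + ((-8*C)*g + g)/7 = -3 + (-8*C*g + g)/7 = -3 + (g - 8*C*g)/7 = -3 + (g/7 - 8*C*g/7) = -3 + g/7 - 8*C*g/7)
c(-10)*F(m(0), 7) = (-2 - 10)*(-3 + (⅐)*7 - 8/7*0*7) = -12*(-3 + 1 + 0) = -12*(-2) = 24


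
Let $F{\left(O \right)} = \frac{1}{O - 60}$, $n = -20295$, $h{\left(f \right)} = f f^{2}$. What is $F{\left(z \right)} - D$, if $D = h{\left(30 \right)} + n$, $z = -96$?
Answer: $- \frac{1045981}{156} \approx -6705.0$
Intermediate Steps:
$h{\left(f \right)} = f^{3}$
$F{\left(O \right)} = \frac{1}{-60 + O}$
$D = 6705$ ($D = 30^{3} - 20295 = 27000 - 20295 = 6705$)
$F{\left(z \right)} - D = \frac{1}{-60 - 96} - 6705 = \frac{1}{-156} - 6705 = - \frac{1}{156} - 6705 = - \frac{1045981}{156}$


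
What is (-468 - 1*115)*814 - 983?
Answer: -475545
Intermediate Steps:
(-468 - 1*115)*814 - 983 = (-468 - 115)*814 - 983 = -583*814 - 983 = -474562 - 983 = -475545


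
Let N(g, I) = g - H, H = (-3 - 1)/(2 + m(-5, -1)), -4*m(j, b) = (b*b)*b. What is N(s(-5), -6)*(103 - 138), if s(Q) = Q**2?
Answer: -8435/9 ≈ -937.22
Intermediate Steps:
m(j, b) = -b**3/4 (m(j, b) = -b*b*b/4 = -b**2*b/4 = -b**3/4)
H = -16/9 (H = (-3 - 1)/(2 - 1/4*(-1)**3) = -4/(2 - 1/4*(-1)) = -4/(2 + 1/4) = -4/9/4 = -4*4/9 = -16/9 ≈ -1.7778)
N(g, I) = 16/9 + g (N(g, I) = g - 1*(-16/9) = g + 16/9 = 16/9 + g)
N(s(-5), -6)*(103 - 138) = (16/9 + (-5)**2)*(103 - 138) = (16/9 + 25)*(-35) = (241/9)*(-35) = -8435/9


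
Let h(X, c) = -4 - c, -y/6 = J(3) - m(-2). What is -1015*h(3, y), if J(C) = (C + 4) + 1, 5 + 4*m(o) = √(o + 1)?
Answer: -104545/2 + 3045*I/2 ≈ -52273.0 + 1522.5*I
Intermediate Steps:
m(o) = -5/4 + √(1 + o)/4 (m(o) = -5/4 + √(o + 1)/4 = -5/4 + √(1 + o)/4)
J(C) = 5 + C (J(C) = (4 + C) + 1 = 5 + C)
y = -111/2 + 3*I/2 (y = -6*((5 + 3) - (-5/4 + √(1 - 2)/4)) = -6*(8 - (-5/4 + √(-1)/4)) = -6*(8 - (-5/4 + I/4)) = -6*(8 + (5/4 - I/4)) = -6*(37/4 - I/4) = -111/2 + 3*I/2 ≈ -55.5 + 1.5*I)
-1015*h(3, y) = -1015*(-4 - (-111/2 + 3*I/2)) = -1015*(-4 + (111/2 - 3*I/2)) = -1015*(103/2 - 3*I/2) = -104545/2 + 3045*I/2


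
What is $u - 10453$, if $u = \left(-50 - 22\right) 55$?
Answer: $-14413$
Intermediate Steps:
$u = -3960$ ($u = \left(-72\right) 55 = -3960$)
$u - 10453 = -3960 - 10453 = -14413$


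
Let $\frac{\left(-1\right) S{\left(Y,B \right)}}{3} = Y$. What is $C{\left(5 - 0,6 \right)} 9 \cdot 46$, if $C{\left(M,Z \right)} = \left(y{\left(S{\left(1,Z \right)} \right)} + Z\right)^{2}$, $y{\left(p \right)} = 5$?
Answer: $50094$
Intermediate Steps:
$S{\left(Y,B \right)} = - 3 Y$
$C{\left(M,Z \right)} = \left(5 + Z\right)^{2}$
$C{\left(5 - 0,6 \right)} 9 \cdot 46 = \left(5 + 6\right)^{2} \cdot 9 \cdot 46 = 11^{2} \cdot 9 \cdot 46 = 121 \cdot 9 \cdot 46 = 1089 \cdot 46 = 50094$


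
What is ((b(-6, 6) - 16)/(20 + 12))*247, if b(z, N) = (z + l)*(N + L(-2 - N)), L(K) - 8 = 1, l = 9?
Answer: 7163/32 ≈ 223.84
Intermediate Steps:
L(K) = 9 (L(K) = 8 + 1 = 9)
b(z, N) = (9 + N)*(9 + z) (b(z, N) = (z + 9)*(N + 9) = (9 + z)*(9 + N) = (9 + N)*(9 + z))
((b(-6, 6) - 16)/(20 + 12))*247 = (((81 + 9*6 + 9*(-6) + 6*(-6)) - 16)/(20 + 12))*247 = (((81 + 54 - 54 - 36) - 16)/32)*247 = ((45 - 16)*(1/32))*247 = (29*(1/32))*247 = (29/32)*247 = 7163/32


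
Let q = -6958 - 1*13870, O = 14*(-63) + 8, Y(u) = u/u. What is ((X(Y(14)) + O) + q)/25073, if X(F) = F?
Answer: -21701/25073 ≈ -0.86551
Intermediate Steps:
Y(u) = 1
O = -874 (O = -882 + 8 = -874)
q = -20828 (q = -6958 - 13870 = -20828)
((X(Y(14)) + O) + q)/25073 = ((1 - 874) - 20828)/25073 = (-873 - 20828)*(1/25073) = -21701*1/25073 = -21701/25073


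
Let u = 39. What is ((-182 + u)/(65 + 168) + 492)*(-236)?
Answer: -27020348/233 ≈ -1.1597e+5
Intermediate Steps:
((-182 + u)/(65 + 168) + 492)*(-236) = ((-182 + 39)/(65 + 168) + 492)*(-236) = (-143/233 + 492)*(-236) = (114493/233)*(-236) = -27020348/233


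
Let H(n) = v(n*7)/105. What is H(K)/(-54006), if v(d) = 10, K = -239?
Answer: -1/567063 ≈ -1.7635e-6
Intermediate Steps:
H(n) = 2/21 (H(n) = 10/105 = 10*(1/105) = 2/21)
H(K)/(-54006) = (2/21)/(-54006) = (2/21)*(-1/54006) = -1/567063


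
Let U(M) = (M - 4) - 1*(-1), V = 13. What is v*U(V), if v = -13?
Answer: -130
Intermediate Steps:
U(M) = -3 + M (U(M) = (-4 + M) + 1 = -3 + M)
v*U(V) = -13*(-3 + 13) = -13*10 = -130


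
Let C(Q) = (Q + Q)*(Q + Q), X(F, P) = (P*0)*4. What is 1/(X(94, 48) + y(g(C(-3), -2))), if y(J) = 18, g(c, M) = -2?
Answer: 1/18 ≈ 0.055556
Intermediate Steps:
X(F, P) = 0 (X(F, P) = 0*4 = 0)
C(Q) = 4*Q² (C(Q) = (2*Q)*(2*Q) = 4*Q²)
1/(X(94, 48) + y(g(C(-3), -2))) = 1/(0 + 18) = 1/18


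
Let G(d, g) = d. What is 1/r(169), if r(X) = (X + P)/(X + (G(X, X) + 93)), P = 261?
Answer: 431/430 ≈ 1.0023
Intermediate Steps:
r(X) = (261 + X)/(93 + 2*X) (r(X) = (X + 261)/(X + (X + 93)) = (261 + X)/(X + (93 + X)) = (261 + X)/(93 + 2*X))
1/r(169) = 1/((261 + 169)/(93 + 2*169)) = 1/(430/(93 + 338)) = 1/(430/431) = 431/430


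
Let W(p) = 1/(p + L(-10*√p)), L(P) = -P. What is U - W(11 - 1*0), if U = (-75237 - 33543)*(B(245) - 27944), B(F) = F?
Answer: 268165652581/89 - 10*√11/979 ≈ 3.0131e+9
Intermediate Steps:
W(p) = 1/(p + 10*√p) (W(p) = 1/(p - (-10)*√p) = 1/(p + 10*√p))
U = 3013097220 (U = (-75237 - 33543)*(245 - 27944) = -108780*(-27699) = 3013097220)
U - W(11 - 1*0) = 3013097220 - 1/((11 - 1*0) + 10*√(11 - 1*0)) = 3013097220 - 1/((11 + 0) + 10*√(11 + 0)) = 3013097220 - 1/(11 + 10*√11)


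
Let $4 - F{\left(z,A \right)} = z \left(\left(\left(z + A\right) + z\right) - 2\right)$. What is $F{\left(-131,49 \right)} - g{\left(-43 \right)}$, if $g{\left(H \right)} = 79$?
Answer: $-28240$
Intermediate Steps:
$F{\left(z,A \right)} = 4 - z \left(-2 + A + 2 z\right)$ ($F{\left(z,A \right)} = 4 - z \left(\left(\left(z + A\right) + z\right) - 2\right) = 4 - z \left(\left(\left(A + z\right) + z\right) - 2\right) = 4 - z \left(\left(A + 2 z\right) - 2\right) = 4 - z \left(-2 + A + 2 z\right)$)
$F{\left(-131,49 \right)} - g{\left(-43 \right)} = \left(4 - 2 \left(-131\right)^{2} + 2 \left(-131\right) - 49 \left(-131\right)\right) - 79 = \left(4 - 34322 - 262 + 6419\right) - 79 = -28161 - 79 = -28240$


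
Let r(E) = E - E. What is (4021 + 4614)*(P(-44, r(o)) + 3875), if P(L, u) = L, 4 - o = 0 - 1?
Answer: 33080685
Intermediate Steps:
o = 5 (o = 4 - (0 - 1) = 4 - 1*(-1) = 4 + 1 = 5)
r(E) = 0
(4021 + 4614)*(P(-44, r(o)) + 3875) = (4021 + 4614)*(-44 + 3875) = 8635*3831 = 33080685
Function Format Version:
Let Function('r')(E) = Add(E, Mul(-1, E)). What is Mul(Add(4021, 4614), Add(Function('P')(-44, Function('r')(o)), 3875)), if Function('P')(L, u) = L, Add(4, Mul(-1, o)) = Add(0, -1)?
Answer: 33080685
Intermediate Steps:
o = 5 (o = Add(4, Mul(-1, Add(0, -1))) = Add(4, Mul(-1, -1)) = Add(4, 1) = 5)
Function('r')(E) = 0
Mul(Add(4021, 4614), Add(Function('P')(-44, Function('r')(o)), 3875)) = Mul(Add(4021, 4614), Add(-44, 3875)) = Mul(8635, 3831) = 33080685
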